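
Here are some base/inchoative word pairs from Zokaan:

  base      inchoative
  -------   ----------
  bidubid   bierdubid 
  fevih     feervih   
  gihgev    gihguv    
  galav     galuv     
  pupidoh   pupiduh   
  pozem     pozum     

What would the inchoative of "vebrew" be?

fevih and pupidoh both end in -h yet inflect differently (feervih, pupiduh), so the final letter is not what conditions the rule; the last vowel is.
"vebrew" has last vowel 'e'. The stems whose last vowel is 'e' (gihgev → gihguv, pozem → pozum) change the last vowel to 'u'.
The other pattern: stems whose last vowel is 'i' insert -er- after the first vowel.
So vebrew → vebruw.

vebruw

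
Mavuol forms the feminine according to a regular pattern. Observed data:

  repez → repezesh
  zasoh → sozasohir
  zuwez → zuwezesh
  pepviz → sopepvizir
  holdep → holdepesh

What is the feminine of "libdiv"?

zuwez and pepviz both end in -z yet inflect differently (zuwezesh, sopepvizir), so the final letter is not what conditions the rule; the last vowel is.
"libdiv" has last vowel 'i'. The one such stem in the data (pepviz → sopepvizir) adds so- … -ir around the stem, so the same rule applies.
The other pattern: stems whose last vowel is 'e' add -esh.
So libdiv → solibdivir.

solibdivir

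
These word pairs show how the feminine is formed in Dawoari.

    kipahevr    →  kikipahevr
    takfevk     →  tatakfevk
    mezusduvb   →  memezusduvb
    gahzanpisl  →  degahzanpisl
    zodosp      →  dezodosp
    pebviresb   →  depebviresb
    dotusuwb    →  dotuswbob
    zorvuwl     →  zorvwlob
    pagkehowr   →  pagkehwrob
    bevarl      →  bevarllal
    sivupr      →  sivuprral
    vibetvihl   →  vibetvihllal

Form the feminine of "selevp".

seselevp

mezusduvb and pebviresb both end in -b yet inflect differently (memezusduvb, depebviresb), so the final letter is not what conditions the rule; the second-to-last letter is.
"selevp" has second-to-last letter 'v'. The stems whose second-to-last letter is 'v' (kipahevr → kikipahevr, takfevk → tatakfevk, mezusduvb → memezusduvb) repeat the first consonant+vowel as a prefix.
So selevp → seselevp.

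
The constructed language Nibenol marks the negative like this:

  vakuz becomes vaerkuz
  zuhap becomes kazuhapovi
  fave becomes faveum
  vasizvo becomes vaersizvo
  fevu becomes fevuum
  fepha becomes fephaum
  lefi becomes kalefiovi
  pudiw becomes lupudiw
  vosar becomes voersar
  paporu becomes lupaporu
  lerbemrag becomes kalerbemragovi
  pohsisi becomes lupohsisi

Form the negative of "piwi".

"piwi" begins with p-. The stems beginning with p- (pudiw → lupudiw, paporu → lupaporu, pohsisi → lupohsisi) add the prefix lu-.
The other patterns: stems beginning with f- add -um; stems beginning with v- insert -er- after the first vowel; stems beginning with l- or z- add ka- … -ovi around the stem.
So piwi → lupiwi.

lupiwi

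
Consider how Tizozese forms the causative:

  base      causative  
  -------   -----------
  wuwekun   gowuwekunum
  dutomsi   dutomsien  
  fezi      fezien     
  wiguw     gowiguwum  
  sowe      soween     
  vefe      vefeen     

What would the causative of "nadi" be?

wiguw and fezi both have 2 vowels yet inflect differently (gowiguwum, fezien), so the number of vowels is not what conditions the rule; whether the stem ends in a vowel or a consonant is.
"nadi" ends in a vowel. The stems ending in a vowel (fezi → fezien, vefe → vefeen, sowe → soween) add -en.
The other pattern: stems ending in a consonant add go- … -um around the stem.
So nadi → nadien.

nadien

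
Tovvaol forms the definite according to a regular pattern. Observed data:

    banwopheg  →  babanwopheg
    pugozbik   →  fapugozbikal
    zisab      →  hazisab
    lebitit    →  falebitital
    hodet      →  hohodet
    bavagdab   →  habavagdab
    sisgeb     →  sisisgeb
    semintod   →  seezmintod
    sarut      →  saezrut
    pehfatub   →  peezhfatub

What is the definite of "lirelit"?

zisab and sisgeb both end in -b yet inflect differently (hazisab, sisisgeb), so the final letter is not what conditions the rule; the last vowel is.
"lirelit" has last vowel 'i'. The stems whose last vowel is 'i' (pugozbik → fapugozbikal, lebitit → falebitital) add fa- … -al around the stem.
So lirelit → falirelital.

falirelital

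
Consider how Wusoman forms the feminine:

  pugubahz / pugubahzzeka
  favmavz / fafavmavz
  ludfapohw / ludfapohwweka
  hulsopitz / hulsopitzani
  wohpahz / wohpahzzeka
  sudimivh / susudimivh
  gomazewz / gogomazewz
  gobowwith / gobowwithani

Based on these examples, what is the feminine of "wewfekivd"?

favmavz and hulsopitz both end in -z yet inflect differently (fafavmavz, hulsopitzani), so the final letter is not what conditions the rule; the second-to-last letter is.
"wewfekivd" has second-to-last letter 'v'. The stems whose second-to-last letter is 'v' (sudimivh → susudimivh, favmavz → fafavmavz) repeat the first consonant+vowel as a prefix.
So wewfekivd → wewewfekivd.

wewewfekivd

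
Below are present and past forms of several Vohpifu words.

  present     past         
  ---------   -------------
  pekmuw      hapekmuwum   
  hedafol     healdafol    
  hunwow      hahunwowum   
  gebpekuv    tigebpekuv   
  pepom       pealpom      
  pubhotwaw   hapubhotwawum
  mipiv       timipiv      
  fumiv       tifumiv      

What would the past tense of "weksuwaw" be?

haweksuwawum

pekmuw and gebpekuv both have last vowel 'u' yet inflect differently (hapekmuwum, tigebpekuv), so the last vowel is not what conditions the rule; the final letter is.
"weksuwaw" ends in -w. The stems ending in -w (hunwow → hahunwowum, pubhotwaw → hapubhotwawum, pekmuw → hapekmuwum) add ha- … -um around the stem.
So weksuwaw → haweksuwawum.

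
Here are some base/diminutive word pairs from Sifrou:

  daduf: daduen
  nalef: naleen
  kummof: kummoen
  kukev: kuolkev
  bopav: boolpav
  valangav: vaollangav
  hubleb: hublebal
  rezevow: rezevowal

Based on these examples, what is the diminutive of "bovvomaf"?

bovvomaen

nalef and kukev both have last vowel 'e' yet inflect differently (naleen, kuolkev), so the last vowel is not what conditions the rule; the final letter is.
"bovvomaf" ends in -f. The stems ending in -f (daduf → daduen, nalef → naleen, kummof → kummoen) drop the final letter and add -en.
The other patterns: stems ending in -v insert -ol- after the first vowel; stems ending in -b or -w add -al.
So bovvomaf → bovvomaen.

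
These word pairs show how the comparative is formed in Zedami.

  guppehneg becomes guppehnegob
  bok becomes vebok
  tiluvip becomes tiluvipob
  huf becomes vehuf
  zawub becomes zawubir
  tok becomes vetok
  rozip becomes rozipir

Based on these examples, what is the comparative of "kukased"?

kukasedob

rozip and tiluvip both end in -p yet inflect differently (rozipir, tiluvipob), so the final letter is not what conditions the rule; the number of vowels is.
"kukased" has 3 vowels. The stems with 3 vowels (guppehneg → guppehnegob, tiluvip → tiluvipob) add -ob.
So kukased → kukasedob.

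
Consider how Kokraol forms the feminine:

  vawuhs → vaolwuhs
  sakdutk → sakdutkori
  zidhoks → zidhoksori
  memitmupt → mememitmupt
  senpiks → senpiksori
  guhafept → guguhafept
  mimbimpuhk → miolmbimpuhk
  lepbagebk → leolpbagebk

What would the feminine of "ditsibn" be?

"ditsibn" has second-to-last letter 'b'. The one such stem in the data (lepbagebk → leolpbagebk) inserts -ol- after the first vowel (as do vawuhs, mimbimpuhk), so the same rule applies.
So ditsibn → dioltsibn.

dioltsibn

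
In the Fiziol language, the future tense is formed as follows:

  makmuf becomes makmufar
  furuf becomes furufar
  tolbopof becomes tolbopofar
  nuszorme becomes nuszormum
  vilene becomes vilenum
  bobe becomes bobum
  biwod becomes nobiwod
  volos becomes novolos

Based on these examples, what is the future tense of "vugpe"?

vugpum

tolbopof and biwod both have last vowel 'o' yet inflect differently (tolbopofar, nobiwod), so the last vowel is not what conditions the rule; the final letter is.
"vugpe" ends in -e. The stems ending in -e (nuszorme → nuszormum, vilene → vilenum, bobe → bobum) drop the final letter and add -um.
So vugpe → vugpum.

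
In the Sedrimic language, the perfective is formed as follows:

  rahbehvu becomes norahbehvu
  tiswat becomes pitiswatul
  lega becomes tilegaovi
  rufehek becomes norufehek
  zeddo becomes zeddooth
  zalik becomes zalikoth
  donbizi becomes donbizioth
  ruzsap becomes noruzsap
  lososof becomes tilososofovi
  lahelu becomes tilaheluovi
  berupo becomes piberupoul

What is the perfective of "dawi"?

dawioth

zalik and rufehek both end in -k yet inflect differently (zalikoth, norufehek), so the final letter is not what conditions the rule; the first letter is.
"dawi" begins with d-. The one such stem in the data (donbizi → donbizioth) adds -oth, so the same rule applies.
So dawi → dawioth.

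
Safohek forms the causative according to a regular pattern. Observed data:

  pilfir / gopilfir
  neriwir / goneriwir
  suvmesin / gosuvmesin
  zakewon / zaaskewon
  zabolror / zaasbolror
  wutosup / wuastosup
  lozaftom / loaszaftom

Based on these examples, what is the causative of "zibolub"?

suvmesin and zakewon both end in -n yet inflect differently (gosuvmesin, zaaskewon), so the final letter is not what conditions the rule; the last vowel is.
"zibolub" has last vowel 'u'. The one such stem in the data (wutosup → wuastosup) inserts -as- after the first vowel (as do zakewon, zabolror), so the same rule applies.
The other pattern: stems whose last vowel is 'i' add the prefix go-.
So zibolub → ziasbolub.

ziasbolub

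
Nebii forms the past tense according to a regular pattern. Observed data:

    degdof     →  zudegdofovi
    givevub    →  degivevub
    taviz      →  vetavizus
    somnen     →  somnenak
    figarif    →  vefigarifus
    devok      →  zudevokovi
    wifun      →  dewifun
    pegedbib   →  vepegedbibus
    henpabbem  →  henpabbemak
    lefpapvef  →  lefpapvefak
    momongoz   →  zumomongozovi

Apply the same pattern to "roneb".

ronebak

givevub and pegedbib both end in -b yet inflect differently (degivevub, vepegedbibus), so the final letter is not what conditions the rule; the last vowel is.
"roneb" has last vowel 'e'. The stems whose last vowel is 'e' (somnen → somnenak, lefpapvef → lefpapvefak, henpabbem → henpabbemak) add -ak.
So roneb → ronebak.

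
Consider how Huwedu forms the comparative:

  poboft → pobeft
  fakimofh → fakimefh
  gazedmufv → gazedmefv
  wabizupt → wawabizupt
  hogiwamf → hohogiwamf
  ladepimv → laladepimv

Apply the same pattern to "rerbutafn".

rerbutefn

"rerbutafn" has second-to-last letter 'f'. The stems whose second-to-last letter is 'f' (poboft → pobeft, fakimofh → fakimefh, gazedmufv → gazedmefv) change the last vowel to 'e'.
The other pattern: stems whose second-to-last letter is 'm' or 'p' repeat the first consonant+vowel as a prefix.
So rerbutafn → rerbutefn.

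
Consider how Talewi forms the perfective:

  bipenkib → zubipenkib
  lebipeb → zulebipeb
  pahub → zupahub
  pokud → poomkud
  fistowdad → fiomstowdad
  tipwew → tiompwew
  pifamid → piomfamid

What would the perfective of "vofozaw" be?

voomfozaw

pahub and pokud both have last vowel 'u' yet inflect differently (zupahub, poomkud), so the last vowel is not what conditions the rule; the final letter is.
"vofozaw" ends in -w. The one such stem in the data (tipwew → tiompwew) inserts -om- after the first vowel (as do pokud, fistowdad), so the same rule applies.
The other pattern: stems ending in -b add the prefix zu-.
So vofozaw → voomfozaw.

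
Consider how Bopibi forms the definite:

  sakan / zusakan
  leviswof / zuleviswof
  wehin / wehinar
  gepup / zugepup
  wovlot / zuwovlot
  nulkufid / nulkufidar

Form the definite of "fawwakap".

"fawwakap" has last vowel 'a'. The one such stem in the data (sakan → zusakan) adds the prefix zu-, so the same rule applies.
So fawwakap → zufawwakap.

zufawwakap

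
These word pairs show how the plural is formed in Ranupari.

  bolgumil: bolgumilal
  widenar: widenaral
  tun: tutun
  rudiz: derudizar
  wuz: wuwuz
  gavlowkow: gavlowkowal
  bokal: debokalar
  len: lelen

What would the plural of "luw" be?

wuz and rudiz both end in -z yet inflect differently (wuwuz, derudizar), so the final letter is not what conditions the rule; the number of vowels is.
"luw" has 1 vowel. The stems with 1 vowel (tun → tutun, len → lelen, wuz → wuwuz) repeat the first consonant+vowel as a prefix.
So luw → luluw.

luluw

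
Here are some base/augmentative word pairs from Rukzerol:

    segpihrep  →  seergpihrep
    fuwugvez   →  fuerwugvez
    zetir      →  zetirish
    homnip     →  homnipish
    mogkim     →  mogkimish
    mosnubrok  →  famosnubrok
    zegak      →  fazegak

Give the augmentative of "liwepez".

lierwepez

segpihrep and homnip both end in -p yet inflect differently (seergpihrep, homnipish), so the final letter is not what conditions the rule; the last vowel is.
"liwepez" has last vowel 'e'. The stems whose last vowel is 'e' (segpihrep → seergpihrep, fuwugvez → fuerwugvez) insert -er- after the first vowel.
The other patterns: stems whose last vowel is 'i' add -ish; stems whose last vowel is 'a' or 'o' add the prefix fa-.
So liwepez → lierwepez.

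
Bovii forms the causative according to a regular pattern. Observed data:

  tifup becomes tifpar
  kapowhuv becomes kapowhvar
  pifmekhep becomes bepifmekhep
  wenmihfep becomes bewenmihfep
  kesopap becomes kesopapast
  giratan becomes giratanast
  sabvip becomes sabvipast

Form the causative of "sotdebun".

"sotdebun" has last vowel 'u'. The stems whose last vowel is 'u' (tifup → tifpar, kapowhuv → kapowhvar) delete the last vowel and add -ar.
The other patterns: stems whose last vowel is 'e' add the prefix be-; stems whose last vowel is 'a' or 'i' add -ast.
So sotdebun → sotdebnar.

sotdebnar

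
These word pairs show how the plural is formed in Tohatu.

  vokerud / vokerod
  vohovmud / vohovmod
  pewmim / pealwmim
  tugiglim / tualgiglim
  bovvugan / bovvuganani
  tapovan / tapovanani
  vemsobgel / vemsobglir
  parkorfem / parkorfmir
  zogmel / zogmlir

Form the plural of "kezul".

kezol

"kezul" has last vowel 'u'. The stems whose last vowel is 'u' (vokerud → vokerod, vohovmud → vohovmod) change the last vowel to 'o'.
The other patterns: stems whose last vowel is 'i' insert -al- after the first vowel; stems whose last vowel is 'a' add -ani; stems whose last vowel is 'e' delete the last vowel and add -ir.
So kezul → kezol.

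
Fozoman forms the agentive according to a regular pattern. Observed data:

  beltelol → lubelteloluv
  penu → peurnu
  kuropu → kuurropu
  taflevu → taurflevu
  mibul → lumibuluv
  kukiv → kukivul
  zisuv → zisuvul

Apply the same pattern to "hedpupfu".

zisuv and taflevu both have last vowel 'u' yet inflect differently (zisuvul, taurflevu), so the last vowel is not what conditions the rule; the final letter is.
"hedpupfu" ends in -u. The stems ending in -u (taflevu → taurflevu, kuropu → kuurropu, penu → peurnu) insert -ur- after the first vowel.
The other patterns: stems ending in -v add -ul; stems ending in -l add lu- … -uv around the stem.
So hedpupfu → heurdpupfu.

heurdpupfu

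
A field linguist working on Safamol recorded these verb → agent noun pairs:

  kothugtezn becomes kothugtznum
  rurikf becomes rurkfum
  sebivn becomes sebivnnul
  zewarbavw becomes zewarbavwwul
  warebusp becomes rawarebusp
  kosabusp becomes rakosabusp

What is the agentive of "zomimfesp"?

kothugtezn and sebivn both end in -n yet inflect differently (kothugtznum, sebivnnul), so the final letter is not what conditions the rule; the second-to-last letter is.
"zomimfesp" has second-to-last letter 's'. The stems whose second-to-last letter is 's' (warebusp → rawarebusp, kosabusp → rakosabusp) add the prefix ra-.
The other patterns: stems whose second-to-last letter is 'k' or 'z' delete the last vowel and add -um; stems whose second-to-last letter is 'v' double the final consonant and add -ul.
So zomimfesp → razomimfesp.

razomimfesp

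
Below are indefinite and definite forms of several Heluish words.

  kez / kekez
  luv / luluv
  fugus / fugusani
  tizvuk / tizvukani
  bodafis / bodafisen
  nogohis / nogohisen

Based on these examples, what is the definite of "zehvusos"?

zehvusosen

fugus and bodafis both end in -s yet inflect differently (fugusani, bodafisen), so the final letter is not what conditions the rule; the number of vowels is.
"zehvusos" has 3 vowels. The stems with 3 vowels (bodafis → bodafisen, nogohis → nogohisen) add -en.
So zehvusos → zehvusosen.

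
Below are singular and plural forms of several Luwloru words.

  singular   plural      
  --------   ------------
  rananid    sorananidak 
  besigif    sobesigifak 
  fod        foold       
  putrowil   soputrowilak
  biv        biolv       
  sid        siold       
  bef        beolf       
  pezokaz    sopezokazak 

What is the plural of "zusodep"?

"zusodep" has 3 vowels. The stems with 3 vowels (rananid → sorananidak, putrowil → soputrowilak, besigif → sobesigifak) add so- … -ak around the stem.
The other pattern: stems with 1 vowel insert -ol- after the first vowel.
So zusodep → sozusodepak.

sozusodepak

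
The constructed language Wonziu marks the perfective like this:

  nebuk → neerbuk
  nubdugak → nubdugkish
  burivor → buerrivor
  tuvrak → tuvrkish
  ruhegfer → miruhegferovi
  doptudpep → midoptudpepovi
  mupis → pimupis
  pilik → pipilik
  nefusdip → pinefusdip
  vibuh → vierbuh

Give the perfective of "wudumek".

miwudumekovi

tuvrak and pilik both end in -k yet inflect differently (tuvrkish, pipilik), so the final letter is not what conditions the rule; the last vowel is.
"wudumek" has last vowel 'e'. The stems whose last vowel is 'e' (ruhegfer → miruhegferovi, doptudpep → midoptudpepovi) add mi- … -ovi around the stem.
The other patterns: stems whose last vowel is 'a' delete the last vowel and add -ish; stems whose last vowel is 'i' add the prefix pi-; stems whose last vowel is 'o' or 'u' insert -er- after the first vowel.
So wudumek → miwudumekovi.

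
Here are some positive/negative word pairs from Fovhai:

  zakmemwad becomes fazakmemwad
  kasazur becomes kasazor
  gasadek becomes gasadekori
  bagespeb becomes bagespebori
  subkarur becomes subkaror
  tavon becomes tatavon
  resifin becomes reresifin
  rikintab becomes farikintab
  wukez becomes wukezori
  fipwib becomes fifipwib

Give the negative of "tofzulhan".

fatofzulhan

"tofzulhan" has last vowel 'a'. The stems whose last vowel is 'a' (rikintab → farikintab, zakmemwad → fazakmemwad) add the prefix fa-.
The other patterns: stems whose last vowel is 'e' add -ori; stems whose last vowel is 'u' change the last vowel to 'o'; stems whose last vowel is 'i' or 'o' repeat the first consonant+vowel as a prefix.
So tofzulhan → fatofzulhan.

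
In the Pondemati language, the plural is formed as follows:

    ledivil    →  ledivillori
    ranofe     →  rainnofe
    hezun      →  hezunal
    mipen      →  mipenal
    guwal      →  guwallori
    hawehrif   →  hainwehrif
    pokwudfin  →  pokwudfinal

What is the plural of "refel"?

"refel" ends in -l. The stems ending in -l (ledivil → ledivillori, guwal → guwallori) double the final consonant and add -ori.
So refel → refellori.

refellori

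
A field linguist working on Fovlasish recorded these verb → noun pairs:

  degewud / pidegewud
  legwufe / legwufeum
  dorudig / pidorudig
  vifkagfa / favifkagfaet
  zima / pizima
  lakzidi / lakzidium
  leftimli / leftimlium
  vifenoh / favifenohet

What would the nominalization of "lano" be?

vifkagfa and zima both end in -a yet inflect differently (favifkagfaet, pizima), so the final letter is not what conditions the rule; the first letter is.
"lano" begins with l-. The stems beginning with l- (legwufe → legwufeum, leftimli → leftimlium, lakzidi → lakzidium) add -um.
The other patterns: stems beginning with v- add fa- … -et around the stem; stems beginning with d- or z- add the prefix pi-.
So lano → lanoum.

lanoum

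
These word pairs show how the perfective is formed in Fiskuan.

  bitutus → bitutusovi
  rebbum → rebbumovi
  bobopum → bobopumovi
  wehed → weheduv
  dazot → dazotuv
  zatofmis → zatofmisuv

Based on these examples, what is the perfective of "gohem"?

bitutus and zatofmis both end in -s yet inflect differently (bitutusovi, zatofmisuv), so the final letter is not what conditions the rule; the last vowel is.
"gohem" has last vowel 'e'. The one such stem in the data (wehed → weheduv) adds -uv, so the same rule applies.
The other pattern: stems whose last vowel is 'u' add -ovi.
So gohem → gohemuv.

gohemuv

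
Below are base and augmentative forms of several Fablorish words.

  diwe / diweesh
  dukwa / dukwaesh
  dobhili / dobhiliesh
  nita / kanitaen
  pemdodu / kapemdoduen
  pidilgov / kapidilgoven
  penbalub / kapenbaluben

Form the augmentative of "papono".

dukwa and nita both end in -a yet inflect differently (dukwaesh, kanitaen), so the final letter is not what conditions the rule; the first letter is.
"papono" begins with p-. The stems beginning with p- (pemdodu → kapemdoduen, pidilgov → kapidilgoven, penbalub → kapenbaluben) add ka- … -en around the stem.
So papono → kapaponoen.

kapaponoen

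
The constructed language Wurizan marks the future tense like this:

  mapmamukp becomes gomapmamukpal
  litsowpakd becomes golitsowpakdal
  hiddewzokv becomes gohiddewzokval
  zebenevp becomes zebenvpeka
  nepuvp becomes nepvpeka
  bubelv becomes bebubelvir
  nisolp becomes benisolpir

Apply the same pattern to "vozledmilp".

bevozledmilpir

mapmamukp and zebenevp both end in -p yet inflect differently (gomapmamukpal, zebenvpeka), so the final letter is not what conditions the rule; the second-to-last letter is.
"vozledmilp" has second-to-last letter 'l'. The stems whose second-to-last letter is 'l' (bubelv → bebubelvir, nisolp → benisolpir) add be- … -ir around the stem.
The other patterns: stems whose second-to-last letter is 'k' add go- … -al around the stem; stems whose second-to-last letter is 'v' delete the last vowel and add -eka.
So vozledmilp → bevozledmilpir.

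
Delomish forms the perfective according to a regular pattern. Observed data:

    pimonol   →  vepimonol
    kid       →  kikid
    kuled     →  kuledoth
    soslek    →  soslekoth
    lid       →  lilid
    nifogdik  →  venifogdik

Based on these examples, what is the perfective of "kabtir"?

kabtiroth

lid and kuled both end in -d yet inflect differently (lilid, kuledoth), so the final letter is not what conditions the rule; the number of vowels is.
"kabtir" has 2 vowels. The stems with 2 vowels (soslek → soslekoth, kuled → kuledoth) add -oth.
The other patterns: stems with 1 vowel repeat the first consonant+vowel as a prefix; stems with 3 vowels add the prefix ve-.
So kabtir → kabtiroth.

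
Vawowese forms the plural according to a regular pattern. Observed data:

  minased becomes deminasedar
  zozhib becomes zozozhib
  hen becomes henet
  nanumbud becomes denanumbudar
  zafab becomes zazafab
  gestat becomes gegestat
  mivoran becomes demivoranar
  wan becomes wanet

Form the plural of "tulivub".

hen and mivoran both end in -n yet inflect differently (henet, demivoranar), so the final letter is not what conditions the rule; the number of vowels is.
"tulivub" has 3 vowels. The stems with 3 vowels (nanumbud → denanumbudar, minased → deminasedar, mivoran → demivoranar) add de- … -ar around the stem.
So tulivub → detulivubar.

detulivubar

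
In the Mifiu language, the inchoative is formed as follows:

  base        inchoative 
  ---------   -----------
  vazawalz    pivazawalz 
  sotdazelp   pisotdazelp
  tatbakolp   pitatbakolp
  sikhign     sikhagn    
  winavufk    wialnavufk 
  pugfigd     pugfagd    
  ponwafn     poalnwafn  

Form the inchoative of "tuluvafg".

sikhign and ponwafn both end in -n yet inflect differently (sikhagn, poalnwafn), so the final letter is not what conditions the rule; the second-to-last letter is.
"tuluvafg" has second-to-last letter 'f'. The stems whose second-to-last letter is 'f' (ponwafn → poalnwafn, winavufk → wialnavufk) insert -al- after the first vowel.
So tuluvafg → tualluvafg.

tualluvafg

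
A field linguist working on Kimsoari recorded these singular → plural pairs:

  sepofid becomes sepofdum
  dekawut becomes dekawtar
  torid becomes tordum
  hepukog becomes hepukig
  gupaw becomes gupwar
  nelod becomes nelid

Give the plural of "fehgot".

fehgit

torid and nelod both end in -d yet inflect differently (tordum, nelid), so the final letter is not what conditions the rule; the last vowel is.
"fehgot" has last vowel 'o'. The stems whose last vowel is 'o' (nelod → nelid, hepukog → hepukig) change the last vowel to 'i'.
The other patterns: stems whose last vowel is 'i' delete the last vowel and add -um; stems whose last vowel is 'a' or 'u' delete the last vowel and add -ar.
So fehgot → fehgit.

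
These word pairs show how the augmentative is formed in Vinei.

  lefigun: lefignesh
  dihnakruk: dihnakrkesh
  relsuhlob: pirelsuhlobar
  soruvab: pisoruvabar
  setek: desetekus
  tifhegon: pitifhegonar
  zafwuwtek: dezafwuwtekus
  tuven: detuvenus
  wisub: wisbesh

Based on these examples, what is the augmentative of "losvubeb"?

tuven and lefigun both end in -n yet inflect differently (detuvenus, lefignesh), so the final letter is not what conditions the rule; the last vowel is.
"losvubeb" has last vowel 'e'. The stems whose last vowel is 'e' (zafwuwtek → dezafwuwtekus, tuven → detuvenus, setek → desetekus) add de- … -us around the stem.
The other patterns: stems whose last vowel is 'u' delete the last vowel and add -esh; stems whose last vowel is 'a' or 'o' add pi- … -ar around the stem.
So losvubeb → delosvubebus.

delosvubebus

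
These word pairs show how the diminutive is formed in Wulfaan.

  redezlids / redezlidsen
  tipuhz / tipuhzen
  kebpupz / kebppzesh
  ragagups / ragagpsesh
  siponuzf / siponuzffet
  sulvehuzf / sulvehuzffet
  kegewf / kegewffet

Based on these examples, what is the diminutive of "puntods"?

tipuhz and kebpupz both end in -z yet inflect differently (tipuhzen, kebppzesh), so the final letter is not what conditions the rule; the second-to-last letter is.
"puntods" has second-to-last letter 'd'. The one such stem in the data (redezlids → redezlidsen) adds -en, so the same rule applies.
The other patterns: stems whose second-to-last letter is 'p' delete the last vowel and add -esh; stems whose second-to-last letter is 'w' or 'z' double the final consonant and add -et.
So puntods → puntodsen.

puntodsen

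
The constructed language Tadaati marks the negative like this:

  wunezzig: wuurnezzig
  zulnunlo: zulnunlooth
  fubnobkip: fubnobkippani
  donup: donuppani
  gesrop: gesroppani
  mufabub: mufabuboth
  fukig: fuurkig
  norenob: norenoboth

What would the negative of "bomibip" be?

fukig and fubnobkip both have last vowel 'i' yet inflect differently (fuurkig, fubnobkippani), so the last vowel is not what conditions the rule; the final letter is.
"bomibip" ends in -p. The stems ending in -p (fubnobkip → fubnobkippani, gesrop → gesroppani, donup → donuppani) double the final consonant and add -ani.
The other patterns: stems ending in -g insert -ur- after the first vowel; stems ending in -b or -o add -oth.
So bomibip → bomibippani.

bomibippani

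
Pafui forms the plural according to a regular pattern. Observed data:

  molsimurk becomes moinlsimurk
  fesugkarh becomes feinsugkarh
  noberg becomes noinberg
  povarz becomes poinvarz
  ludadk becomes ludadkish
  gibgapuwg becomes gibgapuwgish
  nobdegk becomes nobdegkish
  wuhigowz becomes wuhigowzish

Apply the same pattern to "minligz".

minligzish

molsimurk and ludadk both end in -k yet inflect differently (moinlsimurk, ludadkish), so the final letter is not what conditions the rule; the second-to-last letter is.
"minligz" has second-to-last letter 'g'. The one such stem in the data (nobdegk → nobdegkish) adds -ish, so the same rule applies.
So minligz → minligzish.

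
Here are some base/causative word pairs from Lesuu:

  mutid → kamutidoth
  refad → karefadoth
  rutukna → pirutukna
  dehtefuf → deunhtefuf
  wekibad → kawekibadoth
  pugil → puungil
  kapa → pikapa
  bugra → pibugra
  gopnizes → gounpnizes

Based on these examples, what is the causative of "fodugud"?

"fodugud" ends in -d. The stems ending in -d (mutid → kamutidoth, wekibad → kawekibadoth, refad → karefadoth) add ka- … -oth around the stem.
The other patterns: stems ending in -a add the prefix pi-; stems ending in -f, -l or -s insert -un- after the first vowel.
So fodugud → kafodugudoth.

kafodugudoth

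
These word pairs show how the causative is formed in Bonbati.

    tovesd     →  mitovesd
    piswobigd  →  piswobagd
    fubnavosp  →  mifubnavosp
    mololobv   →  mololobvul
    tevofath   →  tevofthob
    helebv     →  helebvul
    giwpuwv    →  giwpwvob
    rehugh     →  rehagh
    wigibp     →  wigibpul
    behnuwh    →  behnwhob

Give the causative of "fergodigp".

fergodagp

tovesd and piswobigd both end in -d yet inflect differently (mitovesd, piswobagd), so the final letter is not what conditions the rule; the second-to-last letter is.
"fergodigp" has second-to-last letter 'g'. The stems whose second-to-last letter is 'g' (piswobigd → piswobagd, rehugh → rehagh) change the last vowel to 'a'.
The other patterns: stems whose second-to-last letter is 's' add the prefix mi-; stems whose second-to-last letter is 'b' add -ul; stems whose second-to-last letter is 't' or 'w' delete the last vowel and add -ob.
So fergodigp → fergodagp.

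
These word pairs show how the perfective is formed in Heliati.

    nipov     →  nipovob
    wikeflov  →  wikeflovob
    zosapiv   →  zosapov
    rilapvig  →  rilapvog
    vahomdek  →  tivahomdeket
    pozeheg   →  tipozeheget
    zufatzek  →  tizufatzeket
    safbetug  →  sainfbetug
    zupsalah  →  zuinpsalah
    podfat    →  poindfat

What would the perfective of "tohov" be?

tohovob

nipov and zosapiv both end in -v yet inflect differently (nipovob, zosapov), so the final letter is not what conditions the rule; the last vowel is.
"tohov" has last vowel 'o'. The stems whose last vowel is 'o' (nipov → nipovob, wikeflov → wikeflovob) add -ob.
The other patterns: stems whose last vowel is 'i' change the last vowel to 'o'; stems whose last vowel is 'e' add ti- … -et around the stem; stems whose last vowel is 'a' or 'u' insert -in- after the first vowel.
So tohov → tohovob.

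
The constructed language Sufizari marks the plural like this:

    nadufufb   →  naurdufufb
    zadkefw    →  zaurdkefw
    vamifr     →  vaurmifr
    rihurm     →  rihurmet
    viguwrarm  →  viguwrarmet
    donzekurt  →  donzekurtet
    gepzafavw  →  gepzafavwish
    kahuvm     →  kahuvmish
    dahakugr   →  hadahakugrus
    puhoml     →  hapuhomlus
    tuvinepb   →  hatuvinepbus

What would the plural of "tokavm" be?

zadkefw and gepzafavw both end in -w yet inflect differently (zaurdkefw, gepzafavwish), so the final letter is not what conditions the rule; the second-to-last letter is.
"tokavm" has second-to-last letter 'v'. The stems whose second-to-last letter is 'v' (gepzafavw → gepzafavwish, kahuvm → kahuvmish) add -ish.
So tokavm → tokavmish.

tokavmish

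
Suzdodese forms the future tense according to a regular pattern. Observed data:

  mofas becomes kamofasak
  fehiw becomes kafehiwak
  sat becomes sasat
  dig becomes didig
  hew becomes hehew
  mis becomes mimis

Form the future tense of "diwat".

kadiwatak

fehiw and hew both end in -w yet inflect differently (kafehiwak, hehew), so the final letter is not what conditions the rule; the number of vowels is.
"diwat" has 2 vowels. The stems with 2 vowels (mofas → kamofasak, fehiw → kafehiwak) add ka- … -ak around the stem.
So diwat → kadiwatak.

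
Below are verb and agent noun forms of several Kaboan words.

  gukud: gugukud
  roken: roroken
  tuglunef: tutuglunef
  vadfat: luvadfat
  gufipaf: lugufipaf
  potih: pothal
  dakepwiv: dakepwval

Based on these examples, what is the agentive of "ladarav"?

"ladarav" has last vowel 'a'. The stems whose last vowel is 'a' (vadfat → luvadfat, gufipaf → lugufipaf) add the prefix lu-.
The other patterns: stems whose last vowel is 'e' or 'u' repeat the first consonant+vowel as a prefix; stems whose last vowel is 'i' delete the last vowel and add -al.
So ladarav → luladarav.

luladarav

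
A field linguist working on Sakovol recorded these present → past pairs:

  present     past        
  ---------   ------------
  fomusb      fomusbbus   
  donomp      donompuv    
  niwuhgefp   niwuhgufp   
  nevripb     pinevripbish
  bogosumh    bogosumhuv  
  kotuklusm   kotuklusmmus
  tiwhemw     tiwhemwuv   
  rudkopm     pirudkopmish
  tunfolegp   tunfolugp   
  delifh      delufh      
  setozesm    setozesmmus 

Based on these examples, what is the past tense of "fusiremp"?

"fusiremp" has second-to-last letter 'm'. The stems whose second-to-last letter is 'm' (bogosumh → bogosumhuv, tiwhemw → tiwhemwuv, donomp → donompuv) add -uv.
The other patterns: stems whose second-to-last letter is 's' double the final consonant and add -us; stems whose second-to-last letter is 'p' add pi- … -ish around the stem; stems whose second-to-last letter is 'f' or 'g' change the last vowel to 'u'.
So fusiremp → fusirempuv.

fusirempuv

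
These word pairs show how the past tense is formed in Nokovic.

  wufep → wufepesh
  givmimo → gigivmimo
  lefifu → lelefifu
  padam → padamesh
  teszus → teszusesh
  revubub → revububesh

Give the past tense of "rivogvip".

"rivogvip" ends in a consonant. The stems ending in a consonant (teszus → teszusesh, wufep → wufepesh, revubub → revububesh) add -esh.
So rivogvip → rivogvipesh.

rivogvipesh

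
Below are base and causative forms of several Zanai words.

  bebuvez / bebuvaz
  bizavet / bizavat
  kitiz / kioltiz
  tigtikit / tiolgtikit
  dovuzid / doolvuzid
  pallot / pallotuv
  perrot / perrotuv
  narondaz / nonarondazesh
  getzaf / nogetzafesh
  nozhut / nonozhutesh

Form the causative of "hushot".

"hushot" has last vowel 'o'. The stems whose last vowel is 'o' (pallot → pallotuv, perrot → perrotuv) add -uv.
So hushot → hushotuv.

hushotuv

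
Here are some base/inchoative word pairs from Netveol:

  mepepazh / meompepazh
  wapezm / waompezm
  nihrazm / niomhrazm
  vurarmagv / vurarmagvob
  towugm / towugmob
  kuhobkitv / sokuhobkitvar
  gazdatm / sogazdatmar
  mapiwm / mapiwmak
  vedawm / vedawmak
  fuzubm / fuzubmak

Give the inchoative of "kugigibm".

kugigibmak

wapezm and towugm both end in -m yet inflect differently (waompezm, towugmob), so the final letter is not what conditions the rule; the second-to-last letter is.
"kugigibm" has second-to-last letter 'b'. The one such stem in the data (fuzubm → fuzubmak) adds -ak, so the same rule applies.
So kugigibm → kugigibmak.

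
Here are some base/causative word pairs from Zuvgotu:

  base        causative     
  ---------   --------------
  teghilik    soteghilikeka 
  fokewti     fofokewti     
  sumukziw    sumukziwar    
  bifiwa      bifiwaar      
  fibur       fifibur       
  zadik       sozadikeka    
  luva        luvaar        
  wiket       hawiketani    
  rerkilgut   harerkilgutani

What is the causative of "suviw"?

suviwar

"suviw" ends in -w. The one such stem in the data (sumukziw → sumukziwar) adds -ar, so the same rule applies.
The other patterns: stems ending in -t add ha- … -ani around the stem; stems ending in -k add so- … -eka around the stem; stems ending in -i or -r repeat the first consonant+vowel as a prefix.
So suviw → suviwar.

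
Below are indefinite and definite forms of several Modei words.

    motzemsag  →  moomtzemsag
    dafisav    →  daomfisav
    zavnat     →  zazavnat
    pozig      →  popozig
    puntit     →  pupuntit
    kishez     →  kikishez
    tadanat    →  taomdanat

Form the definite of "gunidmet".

motzemsag and pozig both end in -g yet inflect differently (moomtzemsag, popozig), so the final letter is not what conditions the rule; the number of vowels is.
"gunidmet" has 3 vowels. The stems with 3 vowels (tadanat → taomdanat, motzemsag → moomtzemsag, dafisav → daomfisav) insert -om- after the first vowel.
So gunidmet → guomnidmet.

guomnidmet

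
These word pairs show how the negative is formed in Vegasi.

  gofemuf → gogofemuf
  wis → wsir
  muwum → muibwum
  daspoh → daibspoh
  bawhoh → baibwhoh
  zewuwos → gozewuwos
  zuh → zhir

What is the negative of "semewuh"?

zuh and daspoh both end in -h yet inflect differently (zhir, daibspoh), so the final letter is not what conditions the rule; the number of vowels is.
"semewuh" has 3 vowels. The stems with 3 vowels (gofemuf → gogofemuf, zewuwos → gozewuwos) add the prefix go-.
The other patterns: stems with 1 vowel delete the last vowel and add -ir; stems with 2 vowels insert -ib- after the first vowel.
So semewuh → gosemewuh.

gosemewuh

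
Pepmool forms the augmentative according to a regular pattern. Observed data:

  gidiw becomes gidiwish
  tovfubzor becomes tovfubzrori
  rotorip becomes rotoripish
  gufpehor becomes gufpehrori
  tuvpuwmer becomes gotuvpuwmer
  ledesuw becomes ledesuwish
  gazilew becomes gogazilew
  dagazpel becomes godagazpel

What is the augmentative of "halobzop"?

halobzpori

"halobzop" has last vowel 'o'. The stems whose last vowel is 'o' (gufpehor → gufpehrori, tovfubzor → tovfubzrori) delete the last vowel and add -ori.
So halobzop → halobzpori.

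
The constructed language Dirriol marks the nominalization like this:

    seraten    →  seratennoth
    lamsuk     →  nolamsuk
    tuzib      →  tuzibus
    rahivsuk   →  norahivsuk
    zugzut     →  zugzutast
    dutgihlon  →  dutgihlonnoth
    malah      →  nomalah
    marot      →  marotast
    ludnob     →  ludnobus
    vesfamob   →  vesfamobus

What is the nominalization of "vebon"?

vebonnoth

marot and ludnob both have last vowel 'o' yet inflect differently (marotast, ludnobus), so the last vowel is not what conditions the rule; the final letter is.
"vebon" ends in -n. The stems ending in -n (seraten → seratennoth, dutgihlon → dutgihlonnoth) double the final consonant and add -oth.
The other patterns: stems ending in -t add -ast; stems ending in -b add -us; stems ending in -h or -k add the prefix no-.
So vebon → vebonnoth.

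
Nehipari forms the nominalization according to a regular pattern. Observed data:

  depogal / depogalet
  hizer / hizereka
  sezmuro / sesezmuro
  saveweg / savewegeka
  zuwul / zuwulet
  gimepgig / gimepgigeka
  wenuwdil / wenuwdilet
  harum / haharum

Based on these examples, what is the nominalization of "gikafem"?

gigikafem

wenuwdil and gimepgig both have last vowel 'i' yet inflect differently (wenuwdilet, gimepgigeka), so the last vowel is not what conditions the rule; the final letter is.
"gikafem" ends in -m. The one such stem in the data (harum → haharum) repeats the first consonant+vowel as a prefix (as does sezmuro), so the same rule applies.
So gikafem → gigikafem.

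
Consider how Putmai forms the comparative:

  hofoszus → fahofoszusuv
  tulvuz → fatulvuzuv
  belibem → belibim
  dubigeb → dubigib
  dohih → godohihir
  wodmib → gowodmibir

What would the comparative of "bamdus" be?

dubigeb and wodmib both end in -b yet inflect differently (dubigib, gowodmibir), so the final letter is not what conditions the rule; the last vowel is.
"bamdus" has last vowel 'u'. The stems whose last vowel is 'u' (hofoszus → fahofoszusuv, tulvuz → fatulvuzuv) add fa- … -uv around the stem.
So bamdus → fabamdusuv.

fabamdusuv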